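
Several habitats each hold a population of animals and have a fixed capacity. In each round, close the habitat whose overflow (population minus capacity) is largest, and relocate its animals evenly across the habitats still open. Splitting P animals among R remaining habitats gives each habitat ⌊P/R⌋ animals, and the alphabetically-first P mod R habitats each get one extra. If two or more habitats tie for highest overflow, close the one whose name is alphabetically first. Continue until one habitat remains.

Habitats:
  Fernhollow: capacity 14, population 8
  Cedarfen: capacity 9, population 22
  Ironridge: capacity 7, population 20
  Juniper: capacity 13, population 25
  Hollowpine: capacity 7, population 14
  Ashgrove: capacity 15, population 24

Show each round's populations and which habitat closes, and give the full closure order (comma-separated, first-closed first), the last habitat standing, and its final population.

Closure order: Cedarfen, Ironridge, Juniper, Ashgrove, Hollowpine
Last habitat: Fernhollow with 113 animals

Round 1: Ashgrove=24 Cedarfen=22 Fernhollow=8 Hollowpine=14 Ironridge=20 Juniper=25 → close Cedarfen (overflow 13)
  22÷5 = 4 each, +1 to first 2
Round 2: Ashgrove=29 Fernhollow=13 Hollowpine=18 Ironridge=24 Juniper=29 → close Ironridge (overflow 17)
  24÷4 = 6 each, +1 to first 0
Round 3: Ashgrove=35 Fernhollow=19 Hollowpine=24 Juniper=35 → close Juniper (overflow 22)
  35÷3 = 11 each, +1 to first 2
Round 4: Ashgrove=47 Fernhollow=31 Hollowpine=35 → close Ashgrove (overflow 32)
  47÷2 = 23 each, +1 to first 1
Round 5: Fernhollow=55 Hollowpine=58 → close Hollowpine (overflow 51)
  58÷1 = 58 each, +1 to first 0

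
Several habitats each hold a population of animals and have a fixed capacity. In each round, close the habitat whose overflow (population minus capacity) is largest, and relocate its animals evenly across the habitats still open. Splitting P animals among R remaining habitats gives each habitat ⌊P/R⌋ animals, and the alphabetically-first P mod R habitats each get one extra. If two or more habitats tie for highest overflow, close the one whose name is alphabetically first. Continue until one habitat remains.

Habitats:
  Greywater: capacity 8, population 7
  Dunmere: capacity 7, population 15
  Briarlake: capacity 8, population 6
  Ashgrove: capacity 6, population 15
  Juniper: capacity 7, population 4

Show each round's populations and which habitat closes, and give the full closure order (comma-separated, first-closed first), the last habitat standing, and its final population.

Closure order: Ashgrove, Dunmere, Briarlake, Greywater
Last habitat: Juniper with 47 animals

Round 1: Ashgrove=15 Briarlake=6 Dunmere=15 Greywater=7 Juniper=4 → close Ashgrove (overflow 9)
  15÷4 = 3 each, +1 to first 3
Round 2: Briarlake=10 Dunmere=19 Greywater=11 Juniper=7 → close Dunmere (overflow 12)
  19÷3 = 6 each, +1 to first 1
Round 3: Briarlake=17 Greywater=17 Juniper=13 → close Briarlake (overflow 9)
  17÷2 = 8 each, +1 to first 1
Round 4: Greywater=26 Juniper=21 → close Greywater (overflow 18)
  26÷1 = 26 each, +1 to first 0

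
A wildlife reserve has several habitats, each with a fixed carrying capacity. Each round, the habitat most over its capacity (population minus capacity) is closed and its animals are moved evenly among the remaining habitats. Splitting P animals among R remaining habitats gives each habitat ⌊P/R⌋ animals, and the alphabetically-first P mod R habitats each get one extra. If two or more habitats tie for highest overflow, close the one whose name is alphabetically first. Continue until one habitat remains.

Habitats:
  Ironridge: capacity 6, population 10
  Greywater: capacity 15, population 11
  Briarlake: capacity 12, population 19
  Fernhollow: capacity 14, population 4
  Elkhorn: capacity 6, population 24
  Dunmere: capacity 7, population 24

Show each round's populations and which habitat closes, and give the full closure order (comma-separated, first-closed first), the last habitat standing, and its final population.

Closure order: Elkhorn, Dunmere, Briarlake, Ironridge, Greywater
Last habitat: Fernhollow with 92 animals

Round 1: Briarlake=19 Dunmere=24 Elkhorn=24 Fernhollow=4 Greywater=11 Ironridge=10 → close Elkhorn (overflow 18)
  24÷5 = 4 each, +1 to first 4
Round 2: Briarlake=24 Dunmere=29 Fernhollow=9 Greywater=16 Ironridge=14 → close Dunmere (overflow 22)
  29÷4 = 7 each, +1 to first 1
Round 3: Briarlake=32 Fernhollow=16 Greywater=23 Ironridge=21 → close Briarlake (overflow 20)
  32÷3 = 10 each, +1 to first 2
Round 4: Fernhollow=27 Greywater=34 Ironridge=31 → close Ironridge (overflow 25)
  31÷2 = 15 each, +1 to first 1
Round 5: Fernhollow=43 Greywater=49 → close Greywater (overflow 34)
  49÷1 = 49 each, +1 to first 0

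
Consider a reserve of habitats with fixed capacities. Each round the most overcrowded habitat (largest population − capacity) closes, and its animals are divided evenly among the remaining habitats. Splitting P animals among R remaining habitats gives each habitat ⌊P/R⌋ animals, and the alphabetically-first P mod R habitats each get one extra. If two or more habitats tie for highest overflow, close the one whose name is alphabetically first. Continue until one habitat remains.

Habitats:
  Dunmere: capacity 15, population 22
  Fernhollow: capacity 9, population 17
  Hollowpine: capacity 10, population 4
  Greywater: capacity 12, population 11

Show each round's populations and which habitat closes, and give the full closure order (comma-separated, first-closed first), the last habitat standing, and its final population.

Closure order: Fernhollow, Dunmere, Greywater
Last habitat: Hollowpine with 54 animals

Round 1: Dunmere=22 Fernhollow=17 Greywater=11 Hollowpine=4 → close Fernhollow (overflow 8)
  17÷3 = 5 each, +1 to first 2
Round 2: Dunmere=28 Greywater=17 Hollowpine=9 → close Dunmere (overflow 13)
  28÷2 = 14 each, +1 to first 0
Round 3: Greywater=31 Hollowpine=23 → close Greywater (overflow 19)
  31÷1 = 31 each, +1 to first 0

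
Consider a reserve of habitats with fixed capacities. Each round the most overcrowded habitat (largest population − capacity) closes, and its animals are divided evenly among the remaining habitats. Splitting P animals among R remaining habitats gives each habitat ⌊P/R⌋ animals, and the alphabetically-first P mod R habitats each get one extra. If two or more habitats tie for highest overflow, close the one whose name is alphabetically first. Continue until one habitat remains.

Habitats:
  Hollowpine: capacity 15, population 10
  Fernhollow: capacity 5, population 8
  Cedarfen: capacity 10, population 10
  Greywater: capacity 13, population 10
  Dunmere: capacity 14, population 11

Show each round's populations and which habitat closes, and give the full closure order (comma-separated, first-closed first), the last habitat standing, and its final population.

Closure order: Fernhollow, Cedarfen, Dunmere, Greywater
Last habitat: Hollowpine with 49 animals

Round 1: Cedarfen=10 Dunmere=11 Fernhollow=8 Greywater=10 Hollowpine=10 → close Fernhollow (overflow 3)
  8÷4 = 2 each, +1 to first 0
Round 2: Cedarfen=12 Dunmere=13 Greywater=12 Hollowpine=12 → close Cedarfen (overflow 2)
  12÷3 = 4 each, +1 to first 0
Round 3: Dunmere=17 Greywater=16 Hollowpine=16 → close Dunmere (overflow 3)
  17÷2 = 8 each, +1 to first 1
Round 4: Greywater=25 Hollowpine=24 → close Greywater (overflow 12)
  25÷1 = 25 each, +1 to first 0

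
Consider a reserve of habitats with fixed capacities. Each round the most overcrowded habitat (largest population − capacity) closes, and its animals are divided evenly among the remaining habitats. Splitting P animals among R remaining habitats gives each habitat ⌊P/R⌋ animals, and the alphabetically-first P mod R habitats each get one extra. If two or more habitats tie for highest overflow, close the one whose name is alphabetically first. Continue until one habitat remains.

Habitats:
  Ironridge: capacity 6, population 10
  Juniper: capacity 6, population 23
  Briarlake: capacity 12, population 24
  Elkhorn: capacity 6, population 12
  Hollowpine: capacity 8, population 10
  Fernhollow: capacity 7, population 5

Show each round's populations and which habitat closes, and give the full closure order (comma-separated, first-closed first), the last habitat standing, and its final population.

Closure order: Juniper, Briarlake, Elkhorn, Ironridge, Hollowpine
Last habitat: Fernhollow with 84 animals

Round 1: Briarlake=24 Elkhorn=12 Fernhollow=5 Hollowpine=10 Ironridge=10 Juniper=23 → close Juniper (overflow 17)
  23÷5 = 4 each, +1 to first 3
Round 2: Briarlake=29 Elkhorn=17 Fernhollow=10 Hollowpine=14 Ironridge=14 → close Briarlake (overflow 17)
  29÷4 = 7 each, +1 to first 1
Round 3: Elkhorn=25 Fernhollow=17 Hollowpine=21 Ironridge=21 → close Elkhorn (overflow 19)
  25÷3 = 8 each, +1 to first 1
Round 4: Fernhollow=26 Hollowpine=29 Ironridge=29 → close Ironridge (overflow 23)
  29÷2 = 14 each, +1 to first 1
Round 5: Fernhollow=41 Hollowpine=43 → close Hollowpine (overflow 35)
  43÷1 = 43 each, +1 to first 0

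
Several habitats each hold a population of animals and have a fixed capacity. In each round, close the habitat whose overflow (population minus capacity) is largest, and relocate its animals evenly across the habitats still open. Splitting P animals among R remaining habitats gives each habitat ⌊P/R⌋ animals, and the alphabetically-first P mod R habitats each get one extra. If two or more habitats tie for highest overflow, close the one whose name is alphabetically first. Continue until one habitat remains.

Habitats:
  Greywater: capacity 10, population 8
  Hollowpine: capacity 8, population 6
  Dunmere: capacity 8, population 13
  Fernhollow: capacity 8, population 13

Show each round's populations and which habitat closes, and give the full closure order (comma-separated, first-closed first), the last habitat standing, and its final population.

Round 1: Dunmere=13 Fernhollow=13 Greywater=8 Hollowpine=6 → close Dunmere (overflow 5)
  13÷3 = 4 each, +1 to first 1
Round 2: Fernhollow=18 Greywater=12 Hollowpine=10 → close Fernhollow (overflow 10)
  18÷2 = 9 each, +1 to first 0
Round 3: Greywater=21 Hollowpine=19 → close Greywater (overflow 11)
  21÷1 = 21 each, +1 to first 0

Closure order: Dunmere, Fernhollow, Greywater
Last habitat: Hollowpine with 40 animals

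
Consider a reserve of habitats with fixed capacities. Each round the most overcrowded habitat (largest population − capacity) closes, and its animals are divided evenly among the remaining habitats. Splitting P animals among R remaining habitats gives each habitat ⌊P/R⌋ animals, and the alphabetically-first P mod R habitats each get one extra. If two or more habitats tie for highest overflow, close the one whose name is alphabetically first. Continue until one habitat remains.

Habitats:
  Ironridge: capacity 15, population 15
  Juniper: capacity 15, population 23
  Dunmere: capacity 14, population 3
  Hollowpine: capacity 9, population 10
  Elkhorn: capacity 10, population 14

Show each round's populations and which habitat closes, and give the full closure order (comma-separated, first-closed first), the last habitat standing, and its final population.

Round 1: Dunmere=3 Elkhorn=14 Hollowpine=10 Ironridge=15 Juniper=23 → close Juniper (overflow 8)
  23÷4 = 5 each, +1 to first 3
Round 2: Dunmere=9 Elkhorn=20 Hollowpine=16 Ironridge=20 → close Elkhorn (overflow 10)
  20÷3 = 6 each, +1 to first 2
Round 3: Dunmere=16 Hollowpine=23 Ironridge=26 → close Hollowpine (overflow 14)
  23÷2 = 11 each, +1 to first 1
Round 4: Dunmere=28 Ironridge=37 → close Ironridge (overflow 22)
  37÷1 = 37 each, +1 to first 0

Closure order: Juniper, Elkhorn, Hollowpine, Ironridge
Last habitat: Dunmere with 65 animals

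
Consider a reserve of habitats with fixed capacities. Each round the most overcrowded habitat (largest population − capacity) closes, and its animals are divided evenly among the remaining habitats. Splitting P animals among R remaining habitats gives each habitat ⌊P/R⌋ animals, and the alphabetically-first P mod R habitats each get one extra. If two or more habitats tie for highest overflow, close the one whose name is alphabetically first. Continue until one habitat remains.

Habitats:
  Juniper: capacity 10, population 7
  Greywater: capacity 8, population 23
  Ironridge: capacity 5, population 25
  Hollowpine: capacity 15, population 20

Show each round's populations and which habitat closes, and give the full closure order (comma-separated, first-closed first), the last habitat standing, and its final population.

Closure order: Ironridge, Greywater, Hollowpine
Last habitat: Juniper with 75 animals

Round 1: Greywater=23 Hollowpine=20 Ironridge=25 Juniper=7 → close Ironridge (overflow 20)
  25÷3 = 8 each, +1 to first 1
Round 2: Greywater=32 Hollowpine=28 Juniper=15 → close Greywater (overflow 24)
  32÷2 = 16 each, +1 to first 0
Round 3: Hollowpine=44 Juniper=31 → close Hollowpine (overflow 29)
  44÷1 = 44 each, +1 to first 0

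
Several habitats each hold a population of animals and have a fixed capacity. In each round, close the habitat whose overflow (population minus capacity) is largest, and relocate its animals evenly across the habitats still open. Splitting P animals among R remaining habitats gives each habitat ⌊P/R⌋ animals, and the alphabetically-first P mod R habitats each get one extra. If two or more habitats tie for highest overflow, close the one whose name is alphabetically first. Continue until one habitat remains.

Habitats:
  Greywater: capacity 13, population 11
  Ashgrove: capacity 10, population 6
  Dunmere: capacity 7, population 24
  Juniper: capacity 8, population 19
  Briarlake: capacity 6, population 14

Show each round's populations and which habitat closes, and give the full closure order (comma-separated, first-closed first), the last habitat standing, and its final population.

Closure order: Dunmere, Juniper, Briarlake, Greywater
Last habitat: Ashgrove with 74 animals

Round 1: Ashgrove=6 Briarlake=14 Dunmere=24 Greywater=11 Juniper=19 → close Dunmere (overflow 17)
  24÷4 = 6 each, +1 to first 0
Round 2: Ashgrove=12 Briarlake=20 Greywater=17 Juniper=25 → close Juniper (overflow 17)
  25÷3 = 8 each, +1 to first 1
Round 3: Ashgrove=21 Briarlake=28 Greywater=25 → close Briarlake (overflow 22)
  28÷2 = 14 each, +1 to first 0
Round 4: Ashgrove=35 Greywater=39 → close Greywater (overflow 26)
  39÷1 = 39 each, +1 to first 0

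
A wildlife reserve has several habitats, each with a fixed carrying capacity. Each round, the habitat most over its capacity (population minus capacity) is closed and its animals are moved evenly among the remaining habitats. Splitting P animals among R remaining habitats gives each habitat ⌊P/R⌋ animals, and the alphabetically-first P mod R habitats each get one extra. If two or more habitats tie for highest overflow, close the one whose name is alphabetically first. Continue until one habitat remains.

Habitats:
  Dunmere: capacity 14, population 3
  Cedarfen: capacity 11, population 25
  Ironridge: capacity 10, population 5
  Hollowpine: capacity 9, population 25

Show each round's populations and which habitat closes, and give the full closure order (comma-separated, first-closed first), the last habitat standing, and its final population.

Round 1: Cedarfen=25 Dunmere=3 Hollowpine=25 Ironridge=5 → close Hollowpine (overflow 16)
  25÷3 = 8 each, +1 to first 1
Round 2: Cedarfen=34 Dunmere=11 Ironridge=13 → close Cedarfen (overflow 23)
  34÷2 = 17 each, +1 to first 0
Round 3: Dunmere=28 Ironridge=30 → close Ironridge (overflow 20)
  30÷1 = 30 each, +1 to first 0

Closure order: Hollowpine, Cedarfen, Ironridge
Last habitat: Dunmere with 58 animals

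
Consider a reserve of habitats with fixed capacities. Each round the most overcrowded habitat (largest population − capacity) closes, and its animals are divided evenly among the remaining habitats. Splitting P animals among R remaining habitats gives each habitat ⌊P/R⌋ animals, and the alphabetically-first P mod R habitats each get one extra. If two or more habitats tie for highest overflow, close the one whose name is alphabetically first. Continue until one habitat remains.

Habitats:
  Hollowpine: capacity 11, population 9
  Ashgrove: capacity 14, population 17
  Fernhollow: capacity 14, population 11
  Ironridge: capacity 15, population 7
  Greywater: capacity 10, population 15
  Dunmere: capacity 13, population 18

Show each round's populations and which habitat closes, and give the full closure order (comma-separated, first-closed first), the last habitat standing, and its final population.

Round 1: Ashgrove=17 Dunmere=18 Fernhollow=11 Greywater=15 Hollowpine=9 Ironridge=7 → close Dunmere (overflow 5)
  18÷5 = 3 each, +1 to first 3
Round 2: Ashgrove=21 Fernhollow=15 Greywater=19 Hollowpine=12 Ironridge=10 → close Greywater (overflow 9)
  19÷4 = 4 each, +1 to first 3
Round 3: Ashgrove=26 Fernhollow=20 Hollowpine=17 Ironridge=14 → close Ashgrove (overflow 12)
  26÷3 = 8 each, +1 to first 2
Round 4: Fernhollow=29 Hollowpine=26 Ironridge=22 → close Fernhollow (overflow 15)
  29÷2 = 14 each, +1 to first 1
Round 5: Hollowpine=41 Ironridge=36 → close Hollowpine (overflow 30)
  41÷1 = 41 each, +1 to first 0

Closure order: Dunmere, Greywater, Ashgrove, Fernhollow, Hollowpine
Last habitat: Ironridge with 77 animals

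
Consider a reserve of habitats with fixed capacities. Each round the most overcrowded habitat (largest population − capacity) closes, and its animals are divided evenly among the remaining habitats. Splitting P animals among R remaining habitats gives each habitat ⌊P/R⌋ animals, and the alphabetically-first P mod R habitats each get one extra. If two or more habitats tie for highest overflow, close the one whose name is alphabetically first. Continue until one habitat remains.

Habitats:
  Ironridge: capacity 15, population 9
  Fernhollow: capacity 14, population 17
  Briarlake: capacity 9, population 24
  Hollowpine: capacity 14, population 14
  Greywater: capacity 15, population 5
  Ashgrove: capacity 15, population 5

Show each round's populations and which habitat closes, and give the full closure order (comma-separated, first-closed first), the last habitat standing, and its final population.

Round 1: Ashgrove=5 Briarlake=24 Fernhollow=17 Greywater=5 Hollowpine=14 Ironridge=9 → close Briarlake (overflow 15)
  24÷5 = 4 each, +1 to first 4
Round 2: Ashgrove=10 Fernhollow=22 Greywater=10 Hollowpine=19 Ironridge=13 → close Fernhollow (overflow 8)
  22÷4 = 5 each, +1 to first 2
Round 3: Ashgrove=16 Greywater=16 Hollowpine=24 Ironridge=18 → close Hollowpine (overflow 10)
  24÷3 = 8 each, +1 to first 0
Round 4: Ashgrove=24 Greywater=24 Ironridge=26 → close Ironridge (overflow 11)
  26÷2 = 13 each, +1 to first 0
Round 5: Ashgrove=37 Greywater=37 → close Ashgrove (overflow 22)
  37÷1 = 37 each, +1 to first 0

Closure order: Briarlake, Fernhollow, Hollowpine, Ironridge, Ashgrove
Last habitat: Greywater with 74 animals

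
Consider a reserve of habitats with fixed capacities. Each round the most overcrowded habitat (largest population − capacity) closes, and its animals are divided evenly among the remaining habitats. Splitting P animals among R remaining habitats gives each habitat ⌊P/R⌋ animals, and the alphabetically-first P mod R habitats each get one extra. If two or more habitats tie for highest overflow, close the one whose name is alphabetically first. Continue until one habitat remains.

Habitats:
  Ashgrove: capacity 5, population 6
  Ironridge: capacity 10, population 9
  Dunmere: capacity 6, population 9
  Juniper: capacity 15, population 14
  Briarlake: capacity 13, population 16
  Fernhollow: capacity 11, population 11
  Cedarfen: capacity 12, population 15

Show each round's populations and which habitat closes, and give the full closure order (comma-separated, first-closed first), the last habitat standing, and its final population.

Round 1: Ashgrove=6 Briarlake=16 Cedarfen=15 Dunmere=9 Fernhollow=11 Ironridge=9 Juniper=14 → close Briarlake (overflow 3)
  16÷6 = 2 each, +1 to first 4
Round 2: Ashgrove=9 Cedarfen=18 Dunmere=12 Fernhollow=14 Ironridge=11 Juniper=16 → close Cedarfen (overflow 6)
  18÷5 = 3 each, +1 to first 3
Round 3: Ashgrove=13 Dunmere=16 Fernhollow=18 Ironridge=14 Juniper=19 → close Dunmere (overflow 10)
  16÷4 = 4 each, +1 to first 0
Round 4: Ashgrove=17 Fernhollow=22 Ironridge=18 Juniper=23 → close Ashgrove (overflow 12)
  17÷3 = 5 each, +1 to first 2
Round 5: Fernhollow=28 Ironridge=24 Juniper=28 → close Fernhollow (overflow 17)
  28÷2 = 14 each, +1 to first 0
Round 6: Ironridge=38 Juniper=42 → close Ironridge (overflow 28)
  38÷1 = 38 each, +1 to first 0

Closure order: Briarlake, Cedarfen, Dunmere, Ashgrove, Fernhollow, Ironridge
Last habitat: Juniper with 80 animals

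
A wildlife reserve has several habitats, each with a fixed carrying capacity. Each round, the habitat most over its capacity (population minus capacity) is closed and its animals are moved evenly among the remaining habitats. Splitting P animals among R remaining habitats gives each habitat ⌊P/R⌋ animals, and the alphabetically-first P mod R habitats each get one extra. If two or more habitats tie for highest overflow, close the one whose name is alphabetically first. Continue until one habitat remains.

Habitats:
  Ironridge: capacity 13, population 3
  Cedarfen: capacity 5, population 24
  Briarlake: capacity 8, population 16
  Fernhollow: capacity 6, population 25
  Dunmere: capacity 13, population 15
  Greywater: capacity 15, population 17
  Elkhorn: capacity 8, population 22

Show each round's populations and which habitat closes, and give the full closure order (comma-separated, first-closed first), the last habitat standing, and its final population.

Round 1: Briarlake=16 Cedarfen=24 Dunmere=15 Elkhorn=22 Fernhollow=25 Greywater=17 Ironridge=3 → close Cedarfen (overflow 19)
  24÷6 = 4 each, +1 to first 0
Round 2: Briarlake=20 Dunmere=19 Elkhorn=26 Fernhollow=29 Greywater=21 Ironridge=7 → close Fernhollow (overflow 23)
  29÷5 = 5 each, +1 to first 4
Round 3: Briarlake=26 Dunmere=25 Elkhorn=32 Greywater=27 Ironridge=12 → close Elkhorn (overflow 24)
  32÷4 = 8 each, +1 to first 0
Round 4: Briarlake=34 Dunmere=33 Greywater=35 Ironridge=20 → close Briarlake (overflow 26)
  34÷3 = 11 each, +1 to first 1
Round 5: Dunmere=45 Greywater=46 Ironridge=31 → close Dunmere (overflow 32)
  45÷2 = 22 each, +1 to first 1
Round 6: Greywater=69 Ironridge=53 → close Greywater (overflow 54)
  69÷1 = 69 each, +1 to first 0

Closure order: Cedarfen, Fernhollow, Elkhorn, Briarlake, Dunmere, Greywater
Last habitat: Ironridge with 122 animals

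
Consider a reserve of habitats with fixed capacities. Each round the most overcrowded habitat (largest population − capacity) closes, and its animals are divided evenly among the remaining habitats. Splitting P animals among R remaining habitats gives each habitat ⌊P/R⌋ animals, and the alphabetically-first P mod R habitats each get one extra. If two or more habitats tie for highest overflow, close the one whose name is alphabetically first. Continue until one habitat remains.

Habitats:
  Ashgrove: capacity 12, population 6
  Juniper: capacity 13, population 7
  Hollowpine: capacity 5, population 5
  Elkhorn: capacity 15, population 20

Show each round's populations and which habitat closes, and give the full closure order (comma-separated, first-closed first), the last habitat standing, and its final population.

Round 1: Ashgrove=6 Elkhorn=20 Hollowpine=5 Juniper=7 → close Elkhorn (overflow 5)
  20÷3 = 6 each, +1 to first 2
Round 2: Ashgrove=13 Hollowpine=12 Juniper=13 → close Hollowpine (overflow 7)
  12÷2 = 6 each, +1 to first 0
Round 3: Ashgrove=19 Juniper=19 → close Ashgrove (overflow 7)
  19÷1 = 19 each, +1 to first 0

Closure order: Elkhorn, Hollowpine, Ashgrove
Last habitat: Juniper with 38 animals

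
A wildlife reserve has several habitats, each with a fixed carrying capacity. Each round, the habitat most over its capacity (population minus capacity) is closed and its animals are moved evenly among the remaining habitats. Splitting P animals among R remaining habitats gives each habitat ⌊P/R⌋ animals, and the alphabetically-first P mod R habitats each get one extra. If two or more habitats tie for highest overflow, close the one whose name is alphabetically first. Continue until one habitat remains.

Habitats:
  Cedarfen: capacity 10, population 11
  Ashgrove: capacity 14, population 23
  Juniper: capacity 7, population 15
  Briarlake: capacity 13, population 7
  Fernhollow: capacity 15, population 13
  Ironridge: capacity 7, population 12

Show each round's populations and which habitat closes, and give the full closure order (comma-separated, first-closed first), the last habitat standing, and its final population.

Closure order: Ashgrove, Juniper, Ironridge, Cedarfen, Fernhollow
Last habitat: Briarlake with 81 animals

Round 1: Ashgrove=23 Briarlake=7 Cedarfen=11 Fernhollow=13 Ironridge=12 Juniper=15 → close Ashgrove (overflow 9)
  23÷5 = 4 each, +1 to first 3
Round 2: Briarlake=12 Cedarfen=16 Fernhollow=18 Ironridge=16 Juniper=19 → close Juniper (overflow 12)
  19÷4 = 4 each, +1 to first 3
Round 3: Briarlake=17 Cedarfen=21 Fernhollow=23 Ironridge=20 → close Ironridge (overflow 13)
  20÷3 = 6 each, +1 to first 2
Round 4: Briarlake=24 Cedarfen=28 Fernhollow=29 → close Cedarfen (overflow 18)
  28÷2 = 14 each, +1 to first 0
Round 5: Briarlake=38 Fernhollow=43 → close Fernhollow (overflow 28)
  43÷1 = 43 each, +1 to first 0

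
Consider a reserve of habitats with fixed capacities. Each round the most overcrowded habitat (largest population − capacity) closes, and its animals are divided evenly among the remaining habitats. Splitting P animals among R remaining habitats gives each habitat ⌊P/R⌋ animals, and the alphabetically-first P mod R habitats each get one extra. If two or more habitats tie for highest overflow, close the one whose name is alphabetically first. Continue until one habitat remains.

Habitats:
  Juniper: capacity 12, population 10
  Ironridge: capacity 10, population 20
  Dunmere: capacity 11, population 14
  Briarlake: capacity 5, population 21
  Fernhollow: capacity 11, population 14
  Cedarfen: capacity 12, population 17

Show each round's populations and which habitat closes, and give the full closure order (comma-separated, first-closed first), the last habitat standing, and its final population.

Closure order: Briarlake, Ironridge, Cedarfen, Dunmere, Fernhollow
Last habitat: Juniper with 96 animals

Round 1: Briarlake=21 Cedarfen=17 Dunmere=14 Fernhollow=14 Ironridge=20 Juniper=10 → close Briarlake (overflow 16)
  21÷5 = 4 each, +1 to first 1
Round 2: Cedarfen=22 Dunmere=18 Fernhollow=18 Ironridge=24 Juniper=14 → close Ironridge (overflow 14)
  24÷4 = 6 each, +1 to first 0
Round 3: Cedarfen=28 Dunmere=24 Fernhollow=24 Juniper=20 → close Cedarfen (overflow 16)
  28÷3 = 9 each, +1 to first 1
Round 4: Dunmere=34 Fernhollow=33 Juniper=29 → close Dunmere (overflow 23)
  34÷2 = 17 each, +1 to first 0
Round 5: Fernhollow=50 Juniper=46 → close Fernhollow (overflow 39)
  50÷1 = 50 each, +1 to first 0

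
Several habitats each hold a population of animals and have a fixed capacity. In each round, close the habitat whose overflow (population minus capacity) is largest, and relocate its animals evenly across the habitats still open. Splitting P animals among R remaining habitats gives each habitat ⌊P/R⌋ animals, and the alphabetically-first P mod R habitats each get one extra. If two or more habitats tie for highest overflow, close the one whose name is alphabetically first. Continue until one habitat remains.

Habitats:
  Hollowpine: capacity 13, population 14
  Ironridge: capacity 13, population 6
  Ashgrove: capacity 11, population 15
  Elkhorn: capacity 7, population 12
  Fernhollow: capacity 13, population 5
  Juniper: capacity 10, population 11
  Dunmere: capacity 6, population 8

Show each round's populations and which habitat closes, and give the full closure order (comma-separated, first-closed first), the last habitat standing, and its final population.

Round 1: Ashgrove=15 Dunmere=8 Elkhorn=12 Fernhollow=5 Hollowpine=14 Ironridge=6 Juniper=11 → close Elkhorn (overflow 5)
  12÷6 = 2 each, +1 to first 0
Round 2: Ashgrove=17 Dunmere=10 Fernhollow=7 Hollowpine=16 Ironridge=8 Juniper=13 → close Ashgrove (overflow 6)
  17÷5 = 3 each, +1 to first 2
Round 3: Dunmere=14 Fernhollow=11 Hollowpine=19 Ironridge=11 Juniper=16 → close Dunmere (overflow 8)
  14÷4 = 3 each, +1 to first 2
Round 4: Fernhollow=15 Hollowpine=23 Ironridge=14 Juniper=19 → close Hollowpine (overflow 10)
  23÷3 = 7 each, +1 to first 2
Round 5: Fernhollow=23 Ironridge=22 Juniper=26 → close Juniper (overflow 16)
  26÷2 = 13 each, +1 to first 0
Round 6: Fernhollow=36 Ironridge=35 → close Fernhollow (overflow 23)
  36÷1 = 36 each, +1 to first 0

Closure order: Elkhorn, Ashgrove, Dunmere, Hollowpine, Juniper, Fernhollow
Last habitat: Ironridge with 71 animals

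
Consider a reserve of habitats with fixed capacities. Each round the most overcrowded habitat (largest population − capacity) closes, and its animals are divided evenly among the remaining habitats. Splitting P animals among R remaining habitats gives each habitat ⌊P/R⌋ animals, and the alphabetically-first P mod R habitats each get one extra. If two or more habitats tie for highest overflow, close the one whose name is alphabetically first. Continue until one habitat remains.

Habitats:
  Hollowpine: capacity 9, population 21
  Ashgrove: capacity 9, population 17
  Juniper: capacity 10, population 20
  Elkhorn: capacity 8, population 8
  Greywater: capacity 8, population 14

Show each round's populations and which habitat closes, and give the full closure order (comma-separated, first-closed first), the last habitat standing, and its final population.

Closure order: Hollowpine, Juniper, Ashgrove, Greywater
Last habitat: Elkhorn with 80 animals

Round 1: Ashgrove=17 Elkhorn=8 Greywater=14 Hollowpine=21 Juniper=20 → close Hollowpine (overflow 12)
  21÷4 = 5 each, +1 to first 1
Round 2: Ashgrove=23 Elkhorn=13 Greywater=19 Juniper=25 → close Juniper (overflow 15)
  25÷3 = 8 each, +1 to first 1
Round 3: Ashgrove=32 Elkhorn=21 Greywater=27 → close Ashgrove (overflow 23)
  32÷2 = 16 each, +1 to first 0
Round 4: Elkhorn=37 Greywater=43 → close Greywater (overflow 35)
  43÷1 = 43 each, +1 to first 0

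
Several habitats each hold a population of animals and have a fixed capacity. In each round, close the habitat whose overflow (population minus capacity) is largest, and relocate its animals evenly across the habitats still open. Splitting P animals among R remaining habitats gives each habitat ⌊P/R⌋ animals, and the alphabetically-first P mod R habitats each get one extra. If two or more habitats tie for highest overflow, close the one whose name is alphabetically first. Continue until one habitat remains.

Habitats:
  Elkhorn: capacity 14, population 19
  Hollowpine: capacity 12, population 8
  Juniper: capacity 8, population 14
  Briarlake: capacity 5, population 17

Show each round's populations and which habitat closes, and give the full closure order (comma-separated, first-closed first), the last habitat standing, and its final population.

Closure order: Briarlake, Elkhorn, Juniper
Last habitat: Hollowpine with 58 animals

Round 1: Briarlake=17 Elkhorn=19 Hollowpine=8 Juniper=14 → close Briarlake (overflow 12)
  17÷3 = 5 each, +1 to first 2
Round 2: Elkhorn=25 Hollowpine=14 Juniper=19 → close Elkhorn (overflow 11)
  25÷2 = 12 each, +1 to first 1
Round 3: Hollowpine=27 Juniper=31 → close Juniper (overflow 23)
  31÷1 = 31 each, +1 to first 0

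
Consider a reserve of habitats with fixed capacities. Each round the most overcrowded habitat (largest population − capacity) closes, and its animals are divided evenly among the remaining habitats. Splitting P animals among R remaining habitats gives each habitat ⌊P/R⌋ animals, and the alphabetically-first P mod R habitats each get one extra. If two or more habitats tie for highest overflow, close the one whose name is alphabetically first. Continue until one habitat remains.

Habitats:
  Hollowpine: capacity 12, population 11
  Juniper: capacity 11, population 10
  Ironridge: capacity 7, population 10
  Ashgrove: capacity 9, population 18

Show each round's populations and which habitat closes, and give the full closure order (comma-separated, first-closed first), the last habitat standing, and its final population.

Closure order: Ashgrove, Ironridge, Hollowpine
Last habitat: Juniper with 49 animals

Round 1: Ashgrove=18 Hollowpine=11 Ironridge=10 Juniper=10 → close Ashgrove (overflow 9)
  18÷3 = 6 each, +1 to first 0
Round 2: Hollowpine=17 Ironridge=16 Juniper=16 → close Ironridge (overflow 9)
  16÷2 = 8 each, +1 to first 0
Round 3: Hollowpine=25 Juniper=24 → close Hollowpine (overflow 13)
  25÷1 = 25 each, +1 to first 0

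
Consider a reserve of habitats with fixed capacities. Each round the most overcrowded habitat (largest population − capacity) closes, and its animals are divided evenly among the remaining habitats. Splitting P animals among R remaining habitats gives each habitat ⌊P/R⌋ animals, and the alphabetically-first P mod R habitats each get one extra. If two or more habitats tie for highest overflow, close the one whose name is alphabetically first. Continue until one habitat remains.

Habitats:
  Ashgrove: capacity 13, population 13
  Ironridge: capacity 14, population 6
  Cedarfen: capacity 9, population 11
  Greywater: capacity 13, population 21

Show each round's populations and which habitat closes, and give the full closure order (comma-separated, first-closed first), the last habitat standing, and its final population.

Closure order: Greywater, Cedarfen, Ashgrove
Last habitat: Ironridge with 51 animals

Round 1: Ashgrove=13 Cedarfen=11 Greywater=21 Ironridge=6 → close Greywater (overflow 8)
  21÷3 = 7 each, +1 to first 0
Round 2: Ashgrove=20 Cedarfen=18 Ironridge=13 → close Cedarfen (overflow 9)
  18÷2 = 9 each, +1 to first 0
Round 3: Ashgrove=29 Ironridge=22 → close Ashgrove (overflow 16)
  29÷1 = 29 each, +1 to first 0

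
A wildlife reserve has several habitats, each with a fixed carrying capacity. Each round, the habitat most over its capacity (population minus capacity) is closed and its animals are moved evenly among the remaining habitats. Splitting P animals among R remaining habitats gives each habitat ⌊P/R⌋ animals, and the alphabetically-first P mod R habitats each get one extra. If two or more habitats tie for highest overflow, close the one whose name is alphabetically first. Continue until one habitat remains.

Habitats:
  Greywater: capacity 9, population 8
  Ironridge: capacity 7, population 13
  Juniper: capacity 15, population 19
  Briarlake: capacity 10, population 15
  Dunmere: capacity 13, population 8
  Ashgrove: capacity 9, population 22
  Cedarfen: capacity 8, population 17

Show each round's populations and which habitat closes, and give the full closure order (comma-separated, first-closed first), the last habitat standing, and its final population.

Closure order: Ashgrove, Cedarfen, Briarlake, Ironridge, Juniper, Greywater
Last habitat: Dunmere with 102 animals

Round 1: Ashgrove=22 Briarlake=15 Cedarfen=17 Dunmere=8 Greywater=8 Ironridge=13 Juniper=19 → close Ashgrove (overflow 13)
  22÷6 = 3 each, +1 to first 4
Round 2: Briarlake=19 Cedarfen=21 Dunmere=12 Greywater=12 Ironridge=16 Juniper=22 → close Cedarfen (overflow 13)
  21÷5 = 4 each, +1 to first 1
Round 3: Briarlake=24 Dunmere=16 Greywater=16 Ironridge=20 Juniper=26 → close Briarlake (overflow 14)
  24÷4 = 6 each, +1 to first 0
Round 4: Dunmere=22 Greywater=22 Ironridge=26 Juniper=32 → close Ironridge (overflow 19)
  26÷3 = 8 each, +1 to first 2
Round 5: Dunmere=31 Greywater=31 Juniper=40 → close Juniper (overflow 25)
  40÷2 = 20 each, +1 to first 0
Round 6: Dunmere=51 Greywater=51 → close Greywater (overflow 42)
  51÷1 = 51 each, +1 to first 0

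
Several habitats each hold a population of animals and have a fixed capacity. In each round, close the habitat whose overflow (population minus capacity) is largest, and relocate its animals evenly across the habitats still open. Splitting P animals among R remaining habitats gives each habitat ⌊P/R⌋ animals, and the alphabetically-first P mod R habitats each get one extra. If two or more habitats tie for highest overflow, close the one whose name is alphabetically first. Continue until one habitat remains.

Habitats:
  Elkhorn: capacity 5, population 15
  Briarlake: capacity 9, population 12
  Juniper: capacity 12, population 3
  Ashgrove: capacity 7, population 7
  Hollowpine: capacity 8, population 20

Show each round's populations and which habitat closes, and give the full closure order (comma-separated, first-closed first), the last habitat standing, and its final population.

Round 1: Ashgrove=7 Briarlake=12 Elkhorn=15 Hollowpine=20 Juniper=3 → close Hollowpine (overflow 12)
  20÷4 = 5 each, +1 to first 0
Round 2: Ashgrove=12 Briarlake=17 Elkhorn=20 Juniper=8 → close Elkhorn (overflow 15)
  20÷3 = 6 each, +1 to first 2
Round 3: Ashgrove=19 Briarlake=24 Juniper=14 → close Briarlake (overflow 15)
  24÷2 = 12 each, +1 to first 0
Round 4: Ashgrove=31 Juniper=26 → close Ashgrove (overflow 24)
  31÷1 = 31 each, +1 to first 0

Closure order: Hollowpine, Elkhorn, Briarlake, Ashgrove
Last habitat: Juniper with 57 animals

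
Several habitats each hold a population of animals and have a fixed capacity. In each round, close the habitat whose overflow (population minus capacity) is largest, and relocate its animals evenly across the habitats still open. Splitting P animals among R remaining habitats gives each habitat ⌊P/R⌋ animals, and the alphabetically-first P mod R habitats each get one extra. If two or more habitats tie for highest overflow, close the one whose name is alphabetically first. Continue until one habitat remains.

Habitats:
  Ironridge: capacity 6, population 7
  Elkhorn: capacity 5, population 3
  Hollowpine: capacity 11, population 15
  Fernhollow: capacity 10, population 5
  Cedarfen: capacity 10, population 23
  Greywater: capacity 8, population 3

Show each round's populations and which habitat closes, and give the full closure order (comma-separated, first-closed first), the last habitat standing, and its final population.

Closure order: Cedarfen, Hollowpine, Ironridge, Elkhorn, Fernhollow
Last habitat: Greywater with 56 animals

Round 1: Cedarfen=23 Elkhorn=3 Fernhollow=5 Greywater=3 Hollowpine=15 Ironridge=7 → close Cedarfen (overflow 13)
  23÷5 = 4 each, +1 to first 3
Round 2: Elkhorn=8 Fernhollow=10 Greywater=8 Hollowpine=19 Ironridge=11 → close Hollowpine (overflow 8)
  19÷4 = 4 each, +1 to first 3
Round 3: Elkhorn=13 Fernhollow=15 Greywater=13 Ironridge=15 → close Ironridge (overflow 9)
  15÷3 = 5 each, +1 to first 0
Round 4: Elkhorn=18 Fernhollow=20 Greywater=18 → close Elkhorn (overflow 13)
  18÷2 = 9 each, +1 to first 0
Round 5: Fernhollow=29 Greywater=27 → close Fernhollow (overflow 19)
  29÷1 = 29 each, +1 to first 0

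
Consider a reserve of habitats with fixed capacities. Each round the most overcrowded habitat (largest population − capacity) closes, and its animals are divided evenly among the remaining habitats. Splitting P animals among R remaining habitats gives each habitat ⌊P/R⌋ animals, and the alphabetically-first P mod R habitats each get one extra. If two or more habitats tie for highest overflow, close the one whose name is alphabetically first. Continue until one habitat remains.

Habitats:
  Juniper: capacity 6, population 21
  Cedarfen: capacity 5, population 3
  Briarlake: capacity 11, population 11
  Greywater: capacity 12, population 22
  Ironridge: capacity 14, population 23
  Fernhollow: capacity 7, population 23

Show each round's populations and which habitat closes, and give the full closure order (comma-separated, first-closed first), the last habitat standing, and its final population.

Closure order: Fernhollow, Juniper, Greywater, Ironridge, Briarlake
Last habitat: Cedarfen with 103 animals

Round 1: Briarlake=11 Cedarfen=3 Fernhollow=23 Greywater=22 Ironridge=23 Juniper=21 → close Fernhollow (overflow 16)
  23÷5 = 4 each, +1 to first 3
Round 2: Briarlake=16 Cedarfen=8 Greywater=27 Ironridge=27 Juniper=25 → close Juniper (overflow 19)
  25÷4 = 6 each, +1 to first 1
Round 3: Briarlake=23 Cedarfen=14 Greywater=33 Ironridge=33 → close Greywater (overflow 21)
  33÷3 = 11 each, +1 to first 0
Round 4: Briarlake=34 Cedarfen=25 Ironridge=44 → close Ironridge (overflow 30)
  44÷2 = 22 each, +1 to first 0
Round 5: Briarlake=56 Cedarfen=47 → close Briarlake (overflow 45)
  56÷1 = 56 each, +1 to first 0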